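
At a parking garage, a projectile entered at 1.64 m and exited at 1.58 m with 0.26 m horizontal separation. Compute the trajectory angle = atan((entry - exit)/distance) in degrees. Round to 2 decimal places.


Bullet trajectory angle:
Height difference = 1.64 - 1.58 = 0.06 m
angle = atan(0.06 / 0.26)
angle = atan(0.230769)
angle = 12.99 degrees

12.99


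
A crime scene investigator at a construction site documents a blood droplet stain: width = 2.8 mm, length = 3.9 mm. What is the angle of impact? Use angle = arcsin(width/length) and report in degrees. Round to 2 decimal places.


Blood spatter impact angle calculation:
width / length = 2.8 / 3.9 = 0.717949
angle = arcsin(0.717949)
angle = 45.89 degrees

45.89


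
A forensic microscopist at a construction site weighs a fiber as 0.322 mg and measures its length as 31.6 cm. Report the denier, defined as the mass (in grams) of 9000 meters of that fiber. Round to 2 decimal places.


Denier calculation:
Mass in grams = 0.322 mg / 1000 = 0.000322 g
Length in meters = 31.6 cm / 100 = 0.316 m
Linear density = mass / length = 0.000322 / 0.316 = 0.00101899 g/m
Denier = (g/m) * 9000 = 0.00101899 * 9000 = 9.17

9.17


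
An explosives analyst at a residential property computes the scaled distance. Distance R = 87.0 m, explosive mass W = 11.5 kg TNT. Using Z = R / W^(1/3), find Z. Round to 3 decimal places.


Scaled distance calculation:
W^(1/3) = 11.5^(1/3) = 2.257179
Z = R / W^(1/3) = 87.0 / 2.257179
Z = 38.544 m/kg^(1/3)

38.544


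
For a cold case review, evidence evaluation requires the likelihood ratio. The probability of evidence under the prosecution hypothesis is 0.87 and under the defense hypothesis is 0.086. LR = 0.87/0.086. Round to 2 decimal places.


Likelihood ratio calculation:
LR = P(E|Hp) / P(E|Hd)
LR = 0.87 / 0.086
LR = 10.12

10.12


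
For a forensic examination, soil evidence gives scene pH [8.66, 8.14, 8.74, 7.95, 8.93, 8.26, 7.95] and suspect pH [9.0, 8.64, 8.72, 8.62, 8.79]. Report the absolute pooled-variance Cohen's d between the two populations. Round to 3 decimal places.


Pooled-variance Cohen's d for soil pH comparison:
Scene mean = 58.63 / 7 = 8.375714
Suspect mean = 43.77 / 5 = 8.754
Scene sample variance s_s^2 = 0.158695
Suspect sample variance s_c^2 = 0.02348
Pooled variance = ((n_s-1)*s_s^2 + (n_c-1)*s_c^2) / (n_s + n_c - 2) = 0.104609
Pooled SD = sqrt(0.104609) = 0.323433
Mean difference = -0.378286
|d| = |-0.378286| / 0.323433 = 1.170

1.170


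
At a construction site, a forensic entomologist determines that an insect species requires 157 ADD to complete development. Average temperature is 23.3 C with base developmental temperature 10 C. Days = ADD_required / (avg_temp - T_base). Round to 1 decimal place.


Insect development time:
Effective temperature = avg_temp - T_base = 23.3 - 10 = 13.3 C
Days = ADD / effective_temp = 157 / 13.3 = 11.8 days

11.8


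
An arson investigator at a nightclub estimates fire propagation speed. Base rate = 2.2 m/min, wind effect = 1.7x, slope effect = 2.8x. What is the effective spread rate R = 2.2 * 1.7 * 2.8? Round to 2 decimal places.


Fire spread rate calculation:
R = R0 * wind_factor * slope_factor
= 2.2 * 1.7 * 2.8
= 3.74 * 2.8
= 10.47 m/min

10.47


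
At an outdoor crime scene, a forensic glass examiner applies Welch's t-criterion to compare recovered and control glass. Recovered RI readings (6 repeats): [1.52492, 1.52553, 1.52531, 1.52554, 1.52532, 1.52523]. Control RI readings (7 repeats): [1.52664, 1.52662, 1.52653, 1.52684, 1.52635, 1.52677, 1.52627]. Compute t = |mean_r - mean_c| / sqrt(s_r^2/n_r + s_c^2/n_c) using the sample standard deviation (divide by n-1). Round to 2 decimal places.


Welch's t-criterion for glass RI comparison:
Recovered mean = sum / n_r = 9.15185 / 6 = 1.5253083
Control mean = sum / n_c = 10.68602 / 7 = 1.5265743
Recovered sample variance s_r^2 = 5.19767e-08
Control sample variance s_c^2 = 4.33619e-08
Welch SE (unpooled) = sqrt(s_r^2/n_r + s_c^2/n_c) = sqrt(8.66278e-09 + 6.19456e-09) = sqrt(1.48573e-08) = 0.000121891
|mean_r - mean_c| = 0.00126595
t = 0.00126595 / 0.000121891 = 10.39

10.39


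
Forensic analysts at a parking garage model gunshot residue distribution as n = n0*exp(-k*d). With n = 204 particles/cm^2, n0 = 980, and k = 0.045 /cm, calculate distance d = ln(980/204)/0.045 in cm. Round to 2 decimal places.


GSR distance calculation:
n0/n = 980 / 204 = 4.803922
ln(n0/n) = 1.569433
d = 1.569433 / 0.045 = 34.88 cm

34.88


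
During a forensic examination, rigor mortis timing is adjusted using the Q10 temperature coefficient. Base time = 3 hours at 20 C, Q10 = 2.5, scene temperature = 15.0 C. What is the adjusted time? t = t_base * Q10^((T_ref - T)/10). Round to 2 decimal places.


Rigor mortis time adjustment:
Exponent = (T_ref - T_actual) / 10 = (20 - 15.0) / 10 = 0.5
Q10 factor = 2.5^0.5 = 1.58114
t_adjusted = 3 * 1.58114 = 4.74 hours

4.74


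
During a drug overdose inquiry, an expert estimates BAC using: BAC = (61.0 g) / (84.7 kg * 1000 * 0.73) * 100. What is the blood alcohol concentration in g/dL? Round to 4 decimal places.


Applying the Widmark formula:
BAC = (dose_g / (body_wt * 1000 * r)) * 100
Denominator = 84.7 * 1000 * 0.73 = 61831
BAC = (61.0 / 61831) * 100
BAC = 0.0987 g/dL

0.0987


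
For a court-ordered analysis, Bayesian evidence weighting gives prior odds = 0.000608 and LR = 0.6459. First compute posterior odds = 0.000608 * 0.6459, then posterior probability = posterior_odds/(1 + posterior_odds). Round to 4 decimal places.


Bayesian evidence evaluation:
Posterior odds = prior_odds * LR = 0.000608 * 0.6459 = 0.0003927072
Posterior probability = posterior_odds / (1 + posterior_odds)
= 0.0003927072 / (1 + 0.0003927072)
= 0.0003927072 / 1.0003927072
= 0.0004

0.0004


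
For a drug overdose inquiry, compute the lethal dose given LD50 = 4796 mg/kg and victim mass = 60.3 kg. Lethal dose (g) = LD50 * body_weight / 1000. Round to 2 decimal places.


Lethal dose calculation:
Lethal dose = LD50 * body_weight / 1000
= 4796 * 60.3 / 1000
= 289198.8 / 1000
= 289.20 g

289.20


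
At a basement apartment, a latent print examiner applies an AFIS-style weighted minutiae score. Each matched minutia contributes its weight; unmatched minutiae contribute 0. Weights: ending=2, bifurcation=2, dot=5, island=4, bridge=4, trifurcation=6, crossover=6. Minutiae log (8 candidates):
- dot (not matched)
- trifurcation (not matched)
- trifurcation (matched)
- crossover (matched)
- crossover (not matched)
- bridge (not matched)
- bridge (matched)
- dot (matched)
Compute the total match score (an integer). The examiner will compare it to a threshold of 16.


Weighted minutiae match score:
  dot: not matched, +0
  trifurcation: not matched, +0
  trifurcation: matched, +6 (running total 6)
  crossover: matched, +6 (running total 12)
  crossover: not matched, +0
  bridge: not matched, +0
  bridge: matched, +4 (running total 16)
  dot: matched, +5 (running total 21)
Total score = 21
Threshold = 16; verdict = identification

21


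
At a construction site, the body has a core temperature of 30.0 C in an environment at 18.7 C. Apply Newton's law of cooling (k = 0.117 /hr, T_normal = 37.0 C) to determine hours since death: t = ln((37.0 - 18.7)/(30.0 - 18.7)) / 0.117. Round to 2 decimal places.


Using Newton's law of cooling:
t = ln((T_normal - T_ambient) / (T_body - T_ambient)) / k
T_normal - T_ambient = 18.3
T_body - T_ambient = 11.3
Ratio = 1.619469
ln(ratio) = 0.482098
t = 0.482098 / 0.117 = 4.12 hours

4.12


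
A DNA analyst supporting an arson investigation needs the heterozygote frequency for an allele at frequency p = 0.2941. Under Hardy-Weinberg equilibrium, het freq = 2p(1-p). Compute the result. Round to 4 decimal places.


Hardy-Weinberg heterozygote frequency:
q = 1 - p = 1 - 0.2941 = 0.7059
2pq = 2 * 0.2941 * 0.7059 = 0.4152

0.4152


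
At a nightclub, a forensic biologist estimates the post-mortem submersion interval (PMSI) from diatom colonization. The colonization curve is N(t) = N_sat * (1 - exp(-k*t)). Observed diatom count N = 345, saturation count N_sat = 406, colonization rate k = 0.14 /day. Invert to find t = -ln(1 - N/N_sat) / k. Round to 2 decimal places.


PMSI from diatom colonization curve:
N / N_sat = 345 / 406 = 0.849754
1 - N/N_sat = 0.150246
ln(1 - N/N_sat) = -1.895481
t = -ln(1 - N/N_sat) / k = -(-1.895481) / 0.14 = 13.54 days

13.54


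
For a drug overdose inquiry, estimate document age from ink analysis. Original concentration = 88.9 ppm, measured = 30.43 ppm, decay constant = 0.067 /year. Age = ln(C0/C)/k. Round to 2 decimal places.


Document age estimation:
C0/C = 88.9 / 30.43 = 2.921459
ln(C0/C) = 1.072083
t = 1.072083 / 0.067 = 16.00 years

16.00


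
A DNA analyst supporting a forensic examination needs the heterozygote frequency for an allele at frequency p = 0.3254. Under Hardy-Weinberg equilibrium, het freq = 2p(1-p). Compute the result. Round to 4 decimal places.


Hardy-Weinberg heterozygote frequency:
q = 1 - p = 1 - 0.3254 = 0.6746
2pq = 2 * 0.3254 * 0.6746 = 0.4390

0.4390


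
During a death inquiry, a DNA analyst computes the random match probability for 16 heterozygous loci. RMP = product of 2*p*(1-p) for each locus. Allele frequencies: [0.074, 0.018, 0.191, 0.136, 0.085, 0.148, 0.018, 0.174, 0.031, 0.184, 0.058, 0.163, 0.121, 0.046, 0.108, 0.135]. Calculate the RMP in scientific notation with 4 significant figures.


Computing RMP for 16 loci:
Locus 1: 2 * 0.074 * 0.926 = 0.137048
Locus 2: 2 * 0.018 * 0.982 = 0.035352
Locus 3: 2 * 0.191 * 0.809 = 0.309038
Locus 4: 2 * 0.136 * 0.864 = 0.235008
Locus 5: 2 * 0.085 * 0.915 = 0.15555
Locus 6: 2 * 0.148 * 0.852 = 0.252192
Locus 7: 2 * 0.018 * 0.982 = 0.035352
Locus 8: 2 * 0.174 * 0.826 = 0.287448
Locus 9: 2 * 0.031 * 0.969 = 0.060078
Locus 10: 2 * 0.184 * 0.816 = 0.300288
Locus 11: 2 * 0.058 * 0.942 = 0.109272
Locus 12: 2 * 0.163 * 0.837 = 0.272862
Locus 13: 2 * 0.121 * 0.879 = 0.212718
Locus 14: 2 * 0.046 * 0.954 = 0.087768
Locus 15: 2 * 0.108 * 0.892 = 0.192672
Locus 16: 2 * 0.135 * 0.865 = 0.23355
RMP = 6.339e-14

6.339e-14


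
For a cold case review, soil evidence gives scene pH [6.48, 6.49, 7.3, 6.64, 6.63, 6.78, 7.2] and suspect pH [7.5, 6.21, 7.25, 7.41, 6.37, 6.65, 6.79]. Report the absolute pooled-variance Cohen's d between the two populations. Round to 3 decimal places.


Pooled-variance Cohen's d for soil pH comparison:
Scene mean = 47.52 / 7 = 6.788571
Suspect mean = 48.18 / 7 = 6.882857
Scene sample variance s_s^2 = 0.110414
Suspect sample variance s_c^2 = 0.262024
Pooled variance = ((n_s-1)*s_s^2 + (n_c-1)*s_c^2) / (n_s + n_c - 2) = 0.186219
Pooled SD = sqrt(0.186219) = 0.431531
Mean difference = -0.094286
|d| = |-0.094286| / 0.431531 = 0.218

0.218


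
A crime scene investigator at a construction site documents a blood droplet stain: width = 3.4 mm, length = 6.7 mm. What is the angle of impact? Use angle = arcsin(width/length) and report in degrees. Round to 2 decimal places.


Blood spatter impact angle calculation:
width / length = 3.4 / 6.7 = 0.507463
angle = arcsin(0.507463)
angle = 30.49 degrees

30.49


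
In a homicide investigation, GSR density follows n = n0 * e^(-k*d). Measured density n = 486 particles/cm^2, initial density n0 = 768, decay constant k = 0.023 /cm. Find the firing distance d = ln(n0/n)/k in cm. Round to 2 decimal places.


GSR distance calculation:
n0/n = 768 / 486 = 1.580247
ln(n0/n) = 0.457581
d = 0.457581 / 0.023 = 19.89 cm

19.89


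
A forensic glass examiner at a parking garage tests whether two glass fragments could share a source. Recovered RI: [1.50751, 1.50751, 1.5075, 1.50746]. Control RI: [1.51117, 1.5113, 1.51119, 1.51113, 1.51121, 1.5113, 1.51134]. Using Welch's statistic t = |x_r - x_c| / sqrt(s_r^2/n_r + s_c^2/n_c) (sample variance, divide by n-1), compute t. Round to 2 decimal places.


Welch's t-criterion for glass RI comparison:
Recovered mean = sum / n_r = 6.02998 / 4 = 1.507495
Control mean = sum / n_c = 10.57864 / 7 = 1.5112343
Recovered sample variance s_r^2 = 5.66667e-10
Control sample variance s_c^2 = 6.22857e-09
Welch SE (unpooled) = sqrt(s_r^2/n_r + s_c^2/n_c) = sqrt(1.41667e-10 + 8.89796e-10) = sqrt(1.03146e-09) = 3.21164e-05
|mean_r - mean_c| = 0.00373929
t = 0.00373929 / 3.21164e-05 = 116.43

116.43


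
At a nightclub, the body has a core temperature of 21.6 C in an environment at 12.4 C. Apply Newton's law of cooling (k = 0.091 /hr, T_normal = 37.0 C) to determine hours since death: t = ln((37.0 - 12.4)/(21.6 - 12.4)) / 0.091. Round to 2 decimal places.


Using Newton's law of cooling:
t = ln((T_normal - T_ambient) / (T_body - T_ambient)) / k
T_normal - T_ambient = 24.6
T_body - T_ambient = 9.2
Ratio = 2.673913
ln(ratio) = 0.983543
t = 0.983543 / 0.091 = 10.81 hours

10.81


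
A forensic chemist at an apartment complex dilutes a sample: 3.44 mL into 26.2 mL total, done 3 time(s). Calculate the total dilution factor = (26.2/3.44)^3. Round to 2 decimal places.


Dilution factor calculation:
Single dilution = V_total / V_sample = 26.2 / 3.44 ≈ 7.616279
Number of dilutions = 3
Total DF = (26.2 / 3.44)^3 (full precision, rounded at the end) = 441.80

441.80


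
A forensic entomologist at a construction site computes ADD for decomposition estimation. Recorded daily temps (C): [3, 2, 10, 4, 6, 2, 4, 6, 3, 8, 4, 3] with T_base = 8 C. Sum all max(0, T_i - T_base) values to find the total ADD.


Computing ADD day by day:
Day 1: max(0, 3 - 8) = 0
Day 2: max(0, 2 - 8) = 0
Day 3: max(0, 10 - 8) = 2
Day 4: max(0, 4 - 8) = 0
Day 5: max(0, 6 - 8) = 0
Day 6: max(0, 2 - 8) = 0
Day 7: max(0, 4 - 8) = 0
Day 8: max(0, 6 - 8) = 0
Day 9: max(0, 3 - 8) = 0
Day 10: max(0, 8 - 8) = 0
Day 11: max(0, 4 - 8) = 0
Day 12: max(0, 3 - 8) = 0
Total ADD = 2

2


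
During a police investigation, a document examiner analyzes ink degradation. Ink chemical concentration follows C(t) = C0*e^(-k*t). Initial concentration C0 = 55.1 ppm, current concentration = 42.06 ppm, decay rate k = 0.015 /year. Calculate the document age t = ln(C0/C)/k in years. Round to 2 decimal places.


Document age estimation:
C0/C = 55.1 / 42.06 = 1.310033
ln(C0/C) = 0.270052
t = 0.270052 / 0.015 = 18.00 years

18.00


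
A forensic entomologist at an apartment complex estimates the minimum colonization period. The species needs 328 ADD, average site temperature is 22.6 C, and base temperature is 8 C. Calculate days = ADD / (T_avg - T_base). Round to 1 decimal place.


Insect development time:
Effective temperature = avg_temp - T_base = 22.6 - 8 = 14.6 C
Days = ADD / effective_temp = 328 / 14.6 = 22.5 days

22.5


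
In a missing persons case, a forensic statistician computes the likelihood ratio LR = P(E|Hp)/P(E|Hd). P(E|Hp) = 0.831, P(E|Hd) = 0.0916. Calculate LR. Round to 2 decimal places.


Likelihood ratio calculation:
LR = P(E|Hp) / P(E|Hd)
LR = 0.831 / 0.0916
LR = 9.07

9.07


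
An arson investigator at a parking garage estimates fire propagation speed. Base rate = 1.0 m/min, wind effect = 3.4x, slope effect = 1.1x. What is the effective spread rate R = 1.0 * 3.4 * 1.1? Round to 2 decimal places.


Fire spread rate calculation:
R = R0 * wind_factor * slope_factor
= 1.0 * 3.4 * 1.1
= 3.4 * 1.1
= 3.74 m/min

3.74


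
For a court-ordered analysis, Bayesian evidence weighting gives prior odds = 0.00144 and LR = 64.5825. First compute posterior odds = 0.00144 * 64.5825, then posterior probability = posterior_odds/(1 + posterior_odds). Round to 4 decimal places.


Bayesian evidence evaluation:
Posterior odds = prior_odds * LR = 0.00144 * 64.5825 = 0.0929988
Posterior probability = posterior_odds / (1 + posterior_odds)
= 0.0929988 / (1 + 0.0929988)
= 0.0929988 / 1.0929988
= 0.0851

0.0851


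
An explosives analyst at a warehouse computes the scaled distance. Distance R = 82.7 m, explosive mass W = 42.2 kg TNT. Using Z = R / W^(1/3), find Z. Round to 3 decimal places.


Scaled distance calculation:
W^(1/3) = 42.2^(1/3) = 3.481535
Z = R / W^(1/3) = 82.7 / 3.481535
Z = 23.754 m/kg^(1/3)

23.754


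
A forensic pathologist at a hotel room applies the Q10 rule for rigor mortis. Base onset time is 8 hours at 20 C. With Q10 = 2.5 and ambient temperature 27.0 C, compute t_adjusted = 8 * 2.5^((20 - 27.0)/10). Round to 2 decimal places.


Rigor mortis time adjustment:
Exponent = (T_ref - T_actual) / 10 = (20 - 27.0) / 10 = -0.7
Q10 factor = 2.5^-0.7 = 0.52655
t_adjusted = 8 * 0.52655 = 4.21 hours

4.21


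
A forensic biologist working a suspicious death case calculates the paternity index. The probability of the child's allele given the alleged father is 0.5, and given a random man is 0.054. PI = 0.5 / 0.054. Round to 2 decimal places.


Paternity Index calculation:
PI = P(allele|father) / P(allele|random)
PI = 0.5 / 0.054
PI = 9.26

9.26


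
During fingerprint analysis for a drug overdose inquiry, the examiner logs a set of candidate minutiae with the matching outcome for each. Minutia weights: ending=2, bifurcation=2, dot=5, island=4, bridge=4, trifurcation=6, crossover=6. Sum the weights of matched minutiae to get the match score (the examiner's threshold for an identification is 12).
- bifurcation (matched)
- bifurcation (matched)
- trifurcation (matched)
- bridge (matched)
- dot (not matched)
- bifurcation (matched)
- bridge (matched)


Weighted minutiae match score:
  bifurcation: matched, +2 (running total 2)
  bifurcation: matched, +2 (running total 4)
  trifurcation: matched, +6 (running total 10)
  bridge: matched, +4 (running total 14)
  dot: not matched, +0
  bifurcation: matched, +2 (running total 16)
  bridge: matched, +4 (running total 20)
Total score = 20
Threshold = 12; verdict = identification

20


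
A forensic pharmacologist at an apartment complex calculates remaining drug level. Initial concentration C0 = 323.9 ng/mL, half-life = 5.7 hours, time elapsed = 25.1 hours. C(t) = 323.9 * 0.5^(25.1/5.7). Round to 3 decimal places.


Drug concentration decay:
Number of half-lives = t / t_half = 25.1 / 5.7 = 4.403509
Decay factor = 0.5^4.403509 = 0.04725108
C(t) = 323.9 * 0.04725108 = 15.305 ng/mL

15.305


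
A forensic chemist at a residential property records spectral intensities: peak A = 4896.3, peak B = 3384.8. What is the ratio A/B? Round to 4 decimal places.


Spectral peak ratio:
Peak A = 4896.3 counts
Peak B = 3384.8 counts
Ratio = 4896.3 / 3384.8 = 1.4466

1.4466


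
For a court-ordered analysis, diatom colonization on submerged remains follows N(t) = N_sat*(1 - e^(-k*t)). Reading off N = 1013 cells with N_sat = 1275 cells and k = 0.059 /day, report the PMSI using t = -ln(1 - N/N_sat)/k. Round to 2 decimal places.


PMSI from diatom colonization curve:
N / N_sat = 1013 / 1275 = 0.79451
1 - N/N_sat = 0.20549
ln(1 - N/N_sat) = -1.582358
t = -ln(1 - N/N_sat) / k = -(-1.582358) / 0.059 = 26.82 days

26.82


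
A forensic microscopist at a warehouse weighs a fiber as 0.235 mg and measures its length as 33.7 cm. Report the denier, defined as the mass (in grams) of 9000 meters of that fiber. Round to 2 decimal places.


Denier calculation:
Mass in grams = 0.235 mg / 1000 = 0.000235 g
Length in meters = 33.7 cm / 100 = 0.337 m
Linear density = mass / length = 0.000235 / 0.337 = 0.00069733 g/m
Denier = (g/m) * 9000 = 0.00069733 * 9000 = 6.28

6.28


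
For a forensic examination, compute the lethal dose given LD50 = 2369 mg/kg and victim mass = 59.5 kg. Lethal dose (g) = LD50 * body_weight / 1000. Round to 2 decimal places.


Lethal dose calculation:
Lethal dose = LD50 * body_weight / 1000
= 2369 * 59.5 / 1000
= 140955.5 / 1000
= 140.96 g

140.96


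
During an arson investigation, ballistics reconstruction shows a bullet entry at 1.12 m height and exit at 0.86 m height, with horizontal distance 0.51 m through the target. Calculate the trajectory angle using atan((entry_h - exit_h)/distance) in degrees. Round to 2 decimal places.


Bullet trajectory angle:
Height difference = 1.12 - 0.86 = 0.26 m
angle = atan(0.26 / 0.51)
angle = atan(0.509804)
angle = 27.01 degrees

27.01


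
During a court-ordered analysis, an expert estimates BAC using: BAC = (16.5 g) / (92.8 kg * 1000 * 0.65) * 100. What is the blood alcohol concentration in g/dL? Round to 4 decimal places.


Applying the Widmark formula:
BAC = (dose_g / (body_wt * 1000 * r)) * 100
Denominator = 92.8 * 1000 * 0.65 = 60320
BAC = (16.5 / 60320) * 100
BAC = 0.0274 g/dL

0.0274


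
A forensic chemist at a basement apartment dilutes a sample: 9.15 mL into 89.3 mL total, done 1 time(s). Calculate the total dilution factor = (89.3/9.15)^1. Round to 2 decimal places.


Dilution factor calculation:
Single dilution = V_total / V_sample = 89.3 / 9.15 ≈ 9.759563
Number of dilutions = 1
Total DF = (89.3 / 9.15)^1 (full precision, rounded at the end) = 9.76

9.76


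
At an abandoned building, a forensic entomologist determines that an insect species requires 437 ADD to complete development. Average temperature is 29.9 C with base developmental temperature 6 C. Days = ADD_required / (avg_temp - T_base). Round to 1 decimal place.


Insect development time:
Effective temperature = avg_temp - T_base = 29.9 - 6 = 23.9 C
Days = ADD / effective_temp = 437 / 23.9 = 18.3 days

18.3


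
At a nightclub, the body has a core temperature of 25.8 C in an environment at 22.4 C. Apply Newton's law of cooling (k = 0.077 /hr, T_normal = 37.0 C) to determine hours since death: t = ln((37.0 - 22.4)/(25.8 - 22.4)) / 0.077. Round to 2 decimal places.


Using Newton's law of cooling:
t = ln((T_normal - T_ambient) / (T_body - T_ambient)) / k
T_normal - T_ambient = 14.6
T_body - T_ambient = 3.4
Ratio = 4.294118
ln(ratio) = 1.457246
t = 1.457246 / 0.077 = 18.93 hours

18.93


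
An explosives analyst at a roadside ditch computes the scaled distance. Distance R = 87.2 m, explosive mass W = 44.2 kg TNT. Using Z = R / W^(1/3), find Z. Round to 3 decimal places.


Scaled distance calculation:
W^(1/3) = 44.2^(1/3) = 3.535689
Z = R / W^(1/3) = 87.2 / 3.535689
Z = 24.663 m/kg^(1/3)

24.663


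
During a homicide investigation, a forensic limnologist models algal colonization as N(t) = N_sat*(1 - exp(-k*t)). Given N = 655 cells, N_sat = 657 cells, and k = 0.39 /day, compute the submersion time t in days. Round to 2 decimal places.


PMSI from diatom colonization curve:
N / N_sat = 655 / 657 = 0.996956
1 - N/N_sat = 0.003044
ln(1 - N/N_sat) = -5.794583
t = -ln(1 - N/N_sat) / k = -(-5.794583) / 0.39 = 14.86 days

14.86


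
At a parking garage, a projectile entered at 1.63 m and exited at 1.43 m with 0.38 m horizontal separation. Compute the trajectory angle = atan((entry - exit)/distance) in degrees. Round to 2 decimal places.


Bullet trajectory angle:
Height difference = 1.63 - 1.43 = 0.2 m
angle = atan(0.2 / 0.38)
angle = atan(0.526316)
angle = 27.76 degrees

27.76


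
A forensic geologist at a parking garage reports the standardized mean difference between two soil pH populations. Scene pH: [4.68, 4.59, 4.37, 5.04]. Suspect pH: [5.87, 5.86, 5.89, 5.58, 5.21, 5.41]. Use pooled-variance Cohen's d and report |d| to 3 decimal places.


Pooled-variance Cohen's d for soil pH comparison:
Scene mean = 18.68 / 4 = 4.67
Suspect mean = 33.82 / 6 = 5.636667
Scene sample variance s_s^2 = 0.0778
Suspect sample variance s_c^2 = 0.081027
Pooled variance = ((n_s-1)*s_s^2 + (n_c-1)*s_c^2) / (n_s + n_c - 2) = 0.079817
Pooled SD = sqrt(0.079817) = 0.282519
Mean difference = -0.966667
|d| = |-0.966667| / 0.282519 = 3.422

3.422


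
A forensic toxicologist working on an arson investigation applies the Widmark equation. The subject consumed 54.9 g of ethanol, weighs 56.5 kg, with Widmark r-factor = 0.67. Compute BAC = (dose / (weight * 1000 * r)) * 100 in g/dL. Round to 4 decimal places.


Applying the Widmark formula:
BAC = (dose_g / (body_wt * 1000 * r)) * 100
Denominator = 56.5 * 1000 * 0.67 = 37855
BAC = (54.9 / 37855) * 100
BAC = 0.1450 g/dL

0.1450


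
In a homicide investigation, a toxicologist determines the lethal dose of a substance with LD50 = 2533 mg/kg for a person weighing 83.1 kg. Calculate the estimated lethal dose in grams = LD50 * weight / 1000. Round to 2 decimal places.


Lethal dose calculation:
Lethal dose = LD50 * body_weight / 1000
= 2533 * 83.1 / 1000
= 210492.3 / 1000
= 210.49 g

210.49


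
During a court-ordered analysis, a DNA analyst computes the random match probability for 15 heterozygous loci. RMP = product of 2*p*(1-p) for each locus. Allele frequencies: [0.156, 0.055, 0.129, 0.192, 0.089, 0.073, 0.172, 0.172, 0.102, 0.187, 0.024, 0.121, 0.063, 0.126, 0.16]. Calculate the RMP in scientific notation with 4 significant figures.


Computing RMP for 15 loci:
Locus 1: 2 * 0.156 * 0.844 = 0.263328
Locus 2: 2 * 0.055 * 0.945 = 0.10395
Locus 3: 2 * 0.129 * 0.871 = 0.224718
Locus 4: 2 * 0.192 * 0.808 = 0.310272
Locus 5: 2 * 0.089 * 0.911 = 0.162158
Locus 6: 2 * 0.073 * 0.927 = 0.135342
Locus 7: 2 * 0.172 * 0.828 = 0.284832
Locus 8: 2 * 0.172 * 0.828 = 0.284832
Locus 9: 2 * 0.102 * 0.898 = 0.183192
Locus 10: 2 * 0.187 * 0.813 = 0.304062
Locus 11: 2 * 0.024 * 0.976 = 0.046848
Locus 12: 2 * 0.121 * 0.879 = 0.212718
Locus 13: 2 * 0.063 * 0.937 = 0.118062
Locus 14: 2 * 0.126 * 0.874 = 0.220248
Locus 15: 2 * 0.16 * 0.84 = 0.2688
RMP = 1.318e-11

1.318e-11


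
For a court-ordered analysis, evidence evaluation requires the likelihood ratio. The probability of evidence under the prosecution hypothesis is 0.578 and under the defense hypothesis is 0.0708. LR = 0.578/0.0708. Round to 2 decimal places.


Likelihood ratio calculation:
LR = P(E|Hp) / P(E|Hd)
LR = 0.578 / 0.0708
LR = 8.16

8.16


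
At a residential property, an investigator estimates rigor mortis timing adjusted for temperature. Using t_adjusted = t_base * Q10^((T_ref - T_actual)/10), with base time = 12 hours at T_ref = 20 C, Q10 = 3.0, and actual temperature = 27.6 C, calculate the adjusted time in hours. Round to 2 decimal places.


Rigor mortis time adjustment:
Exponent = (T_ref - T_actual) / 10 = (20 - 27.6) / 10 = -0.76
Q10 factor = 3.0^-0.76 = 0.4339
t_adjusted = 12 * 0.4339 = 5.21 hours

5.21


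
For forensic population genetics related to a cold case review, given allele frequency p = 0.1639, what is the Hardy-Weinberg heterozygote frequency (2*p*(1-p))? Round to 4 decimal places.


Hardy-Weinberg heterozygote frequency:
q = 1 - p = 1 - 0.1639 = 0.8361
2pq = 2 * 0.1639 * 0.8361 = 0.2741

0.2741


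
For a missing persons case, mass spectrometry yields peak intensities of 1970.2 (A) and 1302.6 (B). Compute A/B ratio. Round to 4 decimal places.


Spectral peak ratio:
Peak A = 1970.2 counts
Peak B = 1302.6 counts
Ratio = 1970.2 / 1302.6 = 1.5125

1.5125


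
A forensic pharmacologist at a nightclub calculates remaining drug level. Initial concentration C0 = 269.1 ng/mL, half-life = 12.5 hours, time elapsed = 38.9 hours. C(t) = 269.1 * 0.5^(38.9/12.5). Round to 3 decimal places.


Drug concentration decay:
Number of half-lives = t / t_half = 38.9 / 12.5 = 3.112
Decay factor = 0.5^3.112 = 0.11566305
C(t) = 269.1 * 0.11566305 = 31.125 ng/mL

31.125


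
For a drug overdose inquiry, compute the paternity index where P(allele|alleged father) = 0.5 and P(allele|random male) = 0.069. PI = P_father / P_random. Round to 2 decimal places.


Paternity Index calculation:
PI = P(allele|father) / P(allele|random)
PI = 0.5 / 0.069
PI = 7.25

7.25


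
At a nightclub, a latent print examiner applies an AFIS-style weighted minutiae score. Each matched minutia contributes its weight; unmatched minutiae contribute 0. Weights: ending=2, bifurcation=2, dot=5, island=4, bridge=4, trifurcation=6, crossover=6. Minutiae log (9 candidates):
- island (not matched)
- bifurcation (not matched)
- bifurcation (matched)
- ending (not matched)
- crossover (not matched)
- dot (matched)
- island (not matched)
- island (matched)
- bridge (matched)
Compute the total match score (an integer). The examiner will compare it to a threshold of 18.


Weighted minutiae match score:
  island: not matched, +0
  bifurcation: not matched, +0
  bifurcation: matched, +2 (running total 2)
  ending: not matched, +0
  crossover: not matched, +0
  dot: matched, +5 (running total 7)
  island: not matched, +0
  island: matched, +4 (running total 11)
  bridge: matched, +4 (running total 15)
Total score = 15
Threshold = 18; verdict = inconclusive

15


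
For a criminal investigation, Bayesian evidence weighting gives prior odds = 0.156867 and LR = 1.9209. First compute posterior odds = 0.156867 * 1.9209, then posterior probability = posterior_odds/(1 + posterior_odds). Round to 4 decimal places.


Bayesian evidence evaluation:
Posterior odds = prior_odds * LR = 0.156867 * 1.9209 = 0.3013258
Posterior probability = posterior_odds / (1 + posterior_odds)
= 0.3013258 / (1 + 0.3013258)
= 0.3013258 / 1.3013258
= 0.2316

0.2316


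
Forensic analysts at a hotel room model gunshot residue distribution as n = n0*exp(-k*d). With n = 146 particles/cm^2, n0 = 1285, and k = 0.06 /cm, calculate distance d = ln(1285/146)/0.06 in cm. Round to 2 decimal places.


GSR distance calculation:
n0/n = 1285 / 146 = 8.80137
ln(n0/n) = 2.174907
d = 2.174907 / 0.06 = 36.25 cm

36.25


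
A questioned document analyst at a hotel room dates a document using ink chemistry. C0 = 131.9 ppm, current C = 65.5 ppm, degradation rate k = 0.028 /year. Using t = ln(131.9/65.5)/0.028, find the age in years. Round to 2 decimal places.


Document age estimation:
C0/C = 131.9 / 65.5 = 2.01374
ln(C0/C) = 0.699994
t = 0.699994 / 0.028 = 25.00 years

25.00


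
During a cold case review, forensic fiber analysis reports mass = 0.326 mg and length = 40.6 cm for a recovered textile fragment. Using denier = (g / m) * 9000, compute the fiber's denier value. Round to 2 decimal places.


Denier calculation:
Mass in grams = 0.326 mg / 1000 = 0.000326 g
Length in meters = 40.6 cm / 100 = 0.406 m
Linear density = mass / length = 0.000326 / 0.406 = 0.00080296 g/m
Denier = (g/m) * 9000 = 0.00080296 * 9000 = 7.23

7.23


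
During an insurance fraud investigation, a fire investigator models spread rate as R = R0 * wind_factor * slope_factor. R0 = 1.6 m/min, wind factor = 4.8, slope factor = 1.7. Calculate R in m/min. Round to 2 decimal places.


Fire spread rate calculation:
R = R0 * wind_factor * slope_factor
= 1.6 * 4.8 * 1.7
= 7.68 * 1.7
= 13.06 m/min

13.06


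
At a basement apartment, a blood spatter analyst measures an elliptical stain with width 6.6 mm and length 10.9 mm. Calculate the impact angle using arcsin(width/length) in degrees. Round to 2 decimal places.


Blood spatter impact angle calculation:
width / length = 6.6 / 10.9 = 0.605505
angle = arcsin(0.605505)
angle = 37.27 degrees

37.27


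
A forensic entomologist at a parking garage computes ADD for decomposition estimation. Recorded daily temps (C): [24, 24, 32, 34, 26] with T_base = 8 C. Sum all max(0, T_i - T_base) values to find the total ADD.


Computing ADD day by day:
Day 1: max(0, 24 - 8) = 16
Day 2: max(0, 24 - 8) = 16
Day 3: max(0, 32 - 8) = 24
Day 4: max(0, 34 - 8) = 26
Day 5: max(0, 26 - 8) = 18
Total ADD = 100

100


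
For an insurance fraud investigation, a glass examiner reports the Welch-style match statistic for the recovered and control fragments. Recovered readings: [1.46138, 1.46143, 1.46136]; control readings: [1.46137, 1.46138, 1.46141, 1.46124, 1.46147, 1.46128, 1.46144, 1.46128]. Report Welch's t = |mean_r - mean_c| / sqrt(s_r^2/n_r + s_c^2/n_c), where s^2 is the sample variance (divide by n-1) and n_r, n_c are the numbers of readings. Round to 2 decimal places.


Welch's t-criterion for glass RI comparison:
Recovered mean = sum / n_r = 4.38417 / 3 = 1.46139
Control mean = sum / n_c = 11.69087 / 8 = 1.4613588
Recovered sample variance s_r^2 = 1.3e-09
Control sample variance s_c^2 = 6.95536e-09
Welch SE (unpooled) = sqrt(s_r^2/n_r + s_c^2/n_c) = sqrt(4.33333e-10 + 8.6942e-10) = sqrt(1.30275e-09) = 3.60936e-05
|mean_r - mean_c| = 3.125e-05
t = 3.125e-05 / 3.60936e-05 = 0.87

0.87


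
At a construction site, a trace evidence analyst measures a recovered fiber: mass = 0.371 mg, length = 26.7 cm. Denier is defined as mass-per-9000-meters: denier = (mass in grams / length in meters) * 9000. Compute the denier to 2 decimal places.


Denier calculation:
Mass in grams = 0.371 mg / 1000 = 0.000371 g
Length in meters = 26.7 cm / 100 = 0.267 m
Linear density = mass / length = 0.000371 / 0.267 = 0.00138951 g/m
Denier = (g/m) * 9000 = 0.00138951 * 9000 = 12.51

12.51


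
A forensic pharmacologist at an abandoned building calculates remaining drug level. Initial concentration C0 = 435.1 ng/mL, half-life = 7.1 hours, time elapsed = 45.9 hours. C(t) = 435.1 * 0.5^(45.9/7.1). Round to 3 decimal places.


Drug concentration decay:
Number of half-lives = t / t_half = 45.9 / 7.1 = 6.464789
Decay factor = 0.5^6.464789 = 0.01132152
C(t) = 435.1 * 0.01132152 = 4.926 ng/mL

4.926


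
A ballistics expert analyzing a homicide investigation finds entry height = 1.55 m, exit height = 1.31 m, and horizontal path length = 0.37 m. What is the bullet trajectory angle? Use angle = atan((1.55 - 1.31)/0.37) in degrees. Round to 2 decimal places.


Bullet trajectory angle:
Height difference = 1.55 - 1.31 = 0.24 m
angle = atan(0.24 / 0.37)
angle = atan(0.648649)
angle = 32.97 degrees

32.97


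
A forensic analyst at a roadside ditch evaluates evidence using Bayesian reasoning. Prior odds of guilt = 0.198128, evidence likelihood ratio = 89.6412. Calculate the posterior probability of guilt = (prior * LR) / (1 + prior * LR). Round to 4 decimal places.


Bayesian evidence evaluation:
Posterior odds = prior_odds * LR = 0.198128 * 89.6412 = 17.76043
Posterior probability = posterior_odds / (1 + posterior_odds)
= 17.76043 / (1 + 17.76043)
= 17.76043 / 18.76043
= 0.9467

0.9467


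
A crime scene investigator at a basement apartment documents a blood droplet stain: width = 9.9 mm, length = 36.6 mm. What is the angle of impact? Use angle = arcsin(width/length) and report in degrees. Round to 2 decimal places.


Blood spatter impact angle calculation:
width / length = 9.9 / 36.6 = 0.270492
angle = arcsin(0.270492)
angle = 15.69 degrees

15.69


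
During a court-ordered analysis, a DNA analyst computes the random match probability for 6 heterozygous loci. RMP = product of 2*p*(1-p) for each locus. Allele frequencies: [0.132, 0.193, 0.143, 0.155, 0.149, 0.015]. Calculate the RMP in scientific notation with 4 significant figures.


Computing RMP for 6 loci:
Locus 1: 2 * 0.132 * 0.868 = 0.229152
Locus 2: 2 * 0.193 * 0.807 = 0.311502
Locus 3: 2 * 0.143 * 0.857 = 0.245102
Locus 4: 2 * 0.155 * 0.845 = 0.26195
Locus 5: 2 * 0.149 * 0.851 = 0.253598
Locus 6: 2 * 0.015 * 0.985 = 0.02955
RMP = 3.434e-05

3.434e-05


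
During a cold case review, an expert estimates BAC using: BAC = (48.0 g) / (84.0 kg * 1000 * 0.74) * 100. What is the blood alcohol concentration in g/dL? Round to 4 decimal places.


Applying the Widmark formula:
BAC = (dose_g / (body_wt * 1000 * r)) * 100
Denominator = 84.0 * 1000 * 0.74 = 62160
BAC = (48.0 / 62160) * 100
BAC = 0.0772 g/dL

0.0772


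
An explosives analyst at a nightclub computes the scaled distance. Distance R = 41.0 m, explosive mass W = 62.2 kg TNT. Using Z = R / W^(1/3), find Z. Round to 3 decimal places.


Scaled distance calculation:
W^(1/3) = 62.2^(1/3) = 3.962143
Z = R / W^(1/3) = 41.0 / 3.962143
Z = 10.348 m/kg^(1/3)

10.348


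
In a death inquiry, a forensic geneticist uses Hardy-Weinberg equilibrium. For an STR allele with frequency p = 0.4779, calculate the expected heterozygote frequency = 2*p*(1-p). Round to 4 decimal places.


Hardy-Weinberg heterozygote frequency:
q = 1 - p = 1 - 0.4779 = 0.5221
2pq = 2 * 0.4779 * 0.5221 = 0.4990

0.4990


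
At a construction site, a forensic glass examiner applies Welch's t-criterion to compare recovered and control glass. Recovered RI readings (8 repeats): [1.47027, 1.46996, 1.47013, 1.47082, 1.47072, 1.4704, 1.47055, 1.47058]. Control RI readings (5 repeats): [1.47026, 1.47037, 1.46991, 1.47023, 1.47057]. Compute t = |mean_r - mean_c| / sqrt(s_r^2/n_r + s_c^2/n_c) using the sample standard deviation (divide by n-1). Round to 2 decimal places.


Welch's t-criterion for glass RI comparison:
Recovered mean = sum / n_r = 11.76343 / 8 = 1.4704287
Control mean = sum / n_c = 7.35134 / 5 = 1.470268
Recovered sample variance s_r^2 = 8.72125e-08
Control sample variance s_c^2 = 5.782e-08
Welch SE (unpooled) = sqrt(s_r^2/n_r + s_c^2/n_c) = sqrt(1.09016e-08 + 1.1564e-08) = sqrt(2.24656e-08) = 0.000149885
|mean_r - mean_c| = 0.00016075
t = 0.00016075 / 0.000149885 = 1.07

1.07


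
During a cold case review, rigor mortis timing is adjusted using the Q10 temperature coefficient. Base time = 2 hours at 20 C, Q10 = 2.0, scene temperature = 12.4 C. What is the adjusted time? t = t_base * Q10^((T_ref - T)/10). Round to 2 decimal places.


Rigor mortis time adjustment:
Exponent = (T_ref - T_actual) / 10 = (20 - 12.4) / 10 = 0.76
Q10 factor = 2.0^0.76 = 1.69349
t_adjusted = 2 * 1.69349 = 3.39 hours

3.39


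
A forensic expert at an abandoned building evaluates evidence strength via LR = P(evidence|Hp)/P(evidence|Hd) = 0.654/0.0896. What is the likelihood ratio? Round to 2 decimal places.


Likelihood ratio calculation:
LR = P(E|Hp) / P(E|Hd)
LR = 0.654 / 0.0896
LR = 7.30

7.30


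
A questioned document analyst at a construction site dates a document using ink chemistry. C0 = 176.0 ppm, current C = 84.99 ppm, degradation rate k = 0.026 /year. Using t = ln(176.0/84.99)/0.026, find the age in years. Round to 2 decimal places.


Document age estimation:
C0/C = 176.0 / 84.99 = 2.070832
ln(C0/C) = 0.72795
t = 0.72795 / 0.026 = 28.00 years

28.00


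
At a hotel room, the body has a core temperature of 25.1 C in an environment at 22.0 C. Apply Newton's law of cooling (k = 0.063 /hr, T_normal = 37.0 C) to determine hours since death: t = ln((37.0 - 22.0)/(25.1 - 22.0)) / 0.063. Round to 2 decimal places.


Using Newton's law of cooling:
t = ln((T_normal - T_ambient) / (T_body - T_ambient)) / k
T_normal - T_ambient = 15.0
T_body - T_ambient = 3.1
Ratio = 4.83871
ln(ratio) = 1.576648
t = 1.576648 / 0.063 = 25.03 hours

25.03


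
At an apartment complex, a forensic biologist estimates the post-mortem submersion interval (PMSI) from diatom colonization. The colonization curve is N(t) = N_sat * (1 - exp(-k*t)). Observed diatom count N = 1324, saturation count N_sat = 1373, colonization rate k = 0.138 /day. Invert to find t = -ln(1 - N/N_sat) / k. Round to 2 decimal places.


PMSI from diatom colonization curve:
N / N_sat = 1324 / 1373 = 0.964312
1 - N/N_sat = 0.035688
ln(1 - N/N_sat) = -3.332941
t = -ln(1 - N/N_sat) / k = -(-3.332941) / 0.138 = 24.15 days

24.15


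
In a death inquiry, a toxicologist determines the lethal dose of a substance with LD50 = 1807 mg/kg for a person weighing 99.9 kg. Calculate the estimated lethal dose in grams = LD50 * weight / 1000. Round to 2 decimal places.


Lethal dose calculation:
Lethal dose = LD50 * body_weight / 1000
= 1807 * 99.9 / 1000
= 180519.3 / 1000
= 180.52 g

180.52


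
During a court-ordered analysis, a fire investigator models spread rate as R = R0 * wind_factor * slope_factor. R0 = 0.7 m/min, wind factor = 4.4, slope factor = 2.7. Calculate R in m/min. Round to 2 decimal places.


Fire spread rate calculation:
R = R0 * wind_factor * slope_factor
= 0.7 * 4.4 * 2.7
= 3.08 * 2.7
= 8.32 m/min

8.32


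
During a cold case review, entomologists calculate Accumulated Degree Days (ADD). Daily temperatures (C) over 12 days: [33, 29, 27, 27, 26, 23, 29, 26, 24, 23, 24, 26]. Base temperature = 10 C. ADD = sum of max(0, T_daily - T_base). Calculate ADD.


Computing ADD day by day:
Day 1: max(0, 33 - 10) = 23
Day 2: max(0, 29 - 10) = 19
Day 3: max(0, 27 - 10) = 17
Day 4: max(0, 27 - 10) = 17
Day 5: max(0, 26 - 10) = 16
Day 6: max(0, 23 - 10) = 13
Day 7: max(0, 29 - 10) = 19
Day 8: max(0, 26 - 10) = 16
Day 9: max(0, 24 - 10) = 14
Day 10: max(0, 23 - 10) = 13
Day 11: max(0, 24 - 10) = 14
Day 12: max(0, 26 - 10) = 16
Total ADD = 197

197
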